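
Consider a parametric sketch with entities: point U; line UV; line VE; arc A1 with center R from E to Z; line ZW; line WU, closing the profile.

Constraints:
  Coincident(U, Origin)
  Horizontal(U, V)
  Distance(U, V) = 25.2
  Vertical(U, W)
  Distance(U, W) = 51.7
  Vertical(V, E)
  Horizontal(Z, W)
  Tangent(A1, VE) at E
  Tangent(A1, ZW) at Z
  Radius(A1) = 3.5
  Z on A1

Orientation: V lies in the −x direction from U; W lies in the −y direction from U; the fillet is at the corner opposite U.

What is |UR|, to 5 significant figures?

52.860

U and W share the same x with |UW| = 51.7 and W on the −y side, so W = (0.0000, -51.700). The virtual corner opposite U is at (-25.200, -51.700). Since A1 is tangent to VE there, RE ⟂ VE and since A1 is tangent to ZW there, RZ ⟂ ZW, with radius 3.5, so the center R sits 3.5 in from both sides at R = (-21.700, -48.200). Then |UR| = |R − U| = 52.860.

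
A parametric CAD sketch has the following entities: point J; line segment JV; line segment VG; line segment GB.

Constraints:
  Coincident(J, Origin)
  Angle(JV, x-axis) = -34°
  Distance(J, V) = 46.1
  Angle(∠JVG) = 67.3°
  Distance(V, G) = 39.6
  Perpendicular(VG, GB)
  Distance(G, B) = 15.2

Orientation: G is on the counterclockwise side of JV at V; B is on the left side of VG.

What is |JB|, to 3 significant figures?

35.0

J is at the origin; JV runs at -34.0° with length 46.1, so V = 46.1·(cos -34.0°, sin -34.0°) = (38.2, -25.8). ∠JVG = 67.3°, so VG runs at -34.0° + (180° − 67.3°) = 78.7° from the x-axis; with |VG| = 39.6, G = V + 39.6·(cos 78.7°, sin 78.7°) = (46.0, 13.1). VG is perpendicular to GB; with |GB| = 15.2 on the left of VG, B = G + 15.2·(-0.981, 0.196) = (31.1, 16.0). Then |JB| = |B − J| = 35.0.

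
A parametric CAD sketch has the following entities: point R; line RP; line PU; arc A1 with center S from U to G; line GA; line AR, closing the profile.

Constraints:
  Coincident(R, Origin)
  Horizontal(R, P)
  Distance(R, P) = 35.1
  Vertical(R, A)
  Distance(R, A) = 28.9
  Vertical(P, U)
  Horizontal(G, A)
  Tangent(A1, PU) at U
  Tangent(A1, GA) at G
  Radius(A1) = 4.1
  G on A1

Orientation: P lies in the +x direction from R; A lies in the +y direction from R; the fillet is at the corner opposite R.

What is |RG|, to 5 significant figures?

42.382

R is at the origin; R and P share the same y with |RP| = 35.1 and P on the +x side, so P = (35.100, 0.0000). RA is vertical with |RA| = 28.9 and A on the +y side, so A = (0.0000, 28.900). The virtual corner opposite R is at (35.100, 28.900). Tangency of A1 to PU means the radius SU is perpendicular to PU and A1 meets GA tangentially, so SG is at right angles to GA, with radius 4.1, so the center S sits 4.1 in from both sides at S = (31.000, 24.800). That places the tangent points at U = (35.100, 24.800) on PU and G = (31.000, 28.900) on GA. Then |RG| = |G − R| = 42.382.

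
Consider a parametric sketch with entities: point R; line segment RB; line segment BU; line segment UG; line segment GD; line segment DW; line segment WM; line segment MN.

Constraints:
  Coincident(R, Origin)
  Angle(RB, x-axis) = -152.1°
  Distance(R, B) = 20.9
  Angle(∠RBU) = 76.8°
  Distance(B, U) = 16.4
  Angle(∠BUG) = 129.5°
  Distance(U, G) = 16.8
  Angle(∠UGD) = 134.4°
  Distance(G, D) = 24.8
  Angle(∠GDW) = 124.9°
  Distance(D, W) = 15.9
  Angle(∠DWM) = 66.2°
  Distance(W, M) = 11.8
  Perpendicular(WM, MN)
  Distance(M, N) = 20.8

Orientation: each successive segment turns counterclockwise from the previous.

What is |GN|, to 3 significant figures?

19.0

R is at the origin; RB runs at -152.1° with length 20.9, so B = (-18.5, -9.78). ∠RBU = 76.8° gives BU at -48.9° from the x-axis; with |BU| = 16.4, U = (-7.69, -22.1). ∠BUG = 129.5° gives UG at 1.60° from the x-axis; with |UG| = 16.8, G = (9.10, -21.7). ∠UGD = 134.4° gives GD at 47.2° from the x-axis; with |GD| = 24.8, D = (26.0, -3.47). ∠GDW = 124.9° gives DW at 102° from the x-axis; with |DW| = 15.9, W = (22.6, 12.1). ∠DWM = 66.2° gives WM at -144° from the x-axis; with |WM| = 11.8, M = (13.0, 5.11). WM ⟂ MN, so MN runs at -53.9°; with |MN| = 20.8, N = (25.3, -11.7). Then |GN| = |N − G| = 19.0.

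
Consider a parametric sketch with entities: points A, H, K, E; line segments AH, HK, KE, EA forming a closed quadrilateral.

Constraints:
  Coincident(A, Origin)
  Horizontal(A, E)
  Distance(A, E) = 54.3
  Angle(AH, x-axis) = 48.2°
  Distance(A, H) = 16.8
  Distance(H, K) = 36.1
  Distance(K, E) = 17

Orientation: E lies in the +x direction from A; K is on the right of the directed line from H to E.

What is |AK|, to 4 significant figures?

41.06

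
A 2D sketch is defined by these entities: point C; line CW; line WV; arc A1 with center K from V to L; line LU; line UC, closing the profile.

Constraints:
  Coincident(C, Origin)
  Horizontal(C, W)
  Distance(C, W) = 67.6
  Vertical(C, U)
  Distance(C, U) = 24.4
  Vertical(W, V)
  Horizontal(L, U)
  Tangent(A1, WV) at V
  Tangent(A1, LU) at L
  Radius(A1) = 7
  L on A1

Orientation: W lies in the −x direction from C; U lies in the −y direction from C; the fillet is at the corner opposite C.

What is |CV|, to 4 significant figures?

69.80

The virtual corner opposite C is at (-67.60, -24.40). The tangent condition forces KV to be normal to WV and A1 meets LU tangentially, so KL is at right angles to LU, with radius 7.0, so the center K sits 7.0 in from both sides at K = (-60.60, -17.40). That places the tangent points at V = (-67.60, -17.40) on WV and L = (-60.60, -24.40) on LU. Then |CV| = |V − C| = 69.80.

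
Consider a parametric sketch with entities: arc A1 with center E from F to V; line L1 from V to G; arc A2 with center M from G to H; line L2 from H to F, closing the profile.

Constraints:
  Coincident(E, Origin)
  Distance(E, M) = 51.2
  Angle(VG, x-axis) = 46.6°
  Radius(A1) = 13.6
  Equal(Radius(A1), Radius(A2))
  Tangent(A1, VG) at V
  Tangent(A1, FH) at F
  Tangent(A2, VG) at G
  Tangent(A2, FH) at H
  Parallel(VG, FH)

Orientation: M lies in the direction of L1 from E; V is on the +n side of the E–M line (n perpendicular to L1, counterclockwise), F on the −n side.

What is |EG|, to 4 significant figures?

52.98

The slot axis is L1's direction at 46.6°, so u = (cos 46.6°, sin 46.6°) = (0.6871, 0.7266) and n = (−sin 46.6°, cos 46.6°) = (-0.7266, 0.6871). E is at the origin and M lies 51.2 along u from E, so M = 51.2·u = (35.18, 37.20). Tangency of A1 to both parallel lines with radius 13.6 puts V and F at E ± 13.6·n: V = (-9.881, 9.344), F = (9.881, -9.344). Equal radii place G and H the same way about M: G = M + 13.6·n = (25.30, 46.55), H = M − 13.6·n = (45.06, 27.86). Then |EG| = |G − E| = 52.98.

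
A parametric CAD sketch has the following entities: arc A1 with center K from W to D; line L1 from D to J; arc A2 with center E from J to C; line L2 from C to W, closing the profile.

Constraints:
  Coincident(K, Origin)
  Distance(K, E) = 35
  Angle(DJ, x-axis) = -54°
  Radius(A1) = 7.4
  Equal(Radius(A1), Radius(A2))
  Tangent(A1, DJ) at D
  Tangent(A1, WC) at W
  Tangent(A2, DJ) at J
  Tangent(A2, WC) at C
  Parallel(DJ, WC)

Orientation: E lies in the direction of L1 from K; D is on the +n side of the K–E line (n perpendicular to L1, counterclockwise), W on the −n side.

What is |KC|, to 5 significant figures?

35.774

Tangency of A1 to both parallel lines with radius 7.4 puts D and W at K ± 7.4·n: D = (5.9867, 4.3496), W = (-5.9867, -4.3496). Equal radii place J and C the same way about E: J = E + 7.4·n = (26.559, -23.966), C = E − 7.4·n = (14.586, -32.665). Then |KC| = |C − K| = 35.774.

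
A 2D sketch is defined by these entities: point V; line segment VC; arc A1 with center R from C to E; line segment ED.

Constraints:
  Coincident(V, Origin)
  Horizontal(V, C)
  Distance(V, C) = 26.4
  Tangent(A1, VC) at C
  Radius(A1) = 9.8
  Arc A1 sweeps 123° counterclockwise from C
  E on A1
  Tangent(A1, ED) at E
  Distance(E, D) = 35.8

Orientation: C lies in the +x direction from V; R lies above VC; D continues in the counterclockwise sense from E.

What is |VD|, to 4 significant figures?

47.63

V is at the origin; V and C share the same y with |VC| = 26.4 and C on the +x side, so C = (26.40, 0.000). The tangent condition forces RC to be normal to VC, so R = C + (0, 9.8) = (26.40, 9.800). On A1, C sits at bearing -90° from R; a 123° counterclockwise sweep puts E at bearing 33°, so E = R + 9.8·(cos 33°, sin 33°) = (34.62, 15.14). A1 meets ED tangentially, so RE is at right angles to ED, so ED runs along (−sin 33°, cos 33°); with |ED| = 35.8, D = (15.12, 45.16). Then |VD| = |D − V| = 47.63.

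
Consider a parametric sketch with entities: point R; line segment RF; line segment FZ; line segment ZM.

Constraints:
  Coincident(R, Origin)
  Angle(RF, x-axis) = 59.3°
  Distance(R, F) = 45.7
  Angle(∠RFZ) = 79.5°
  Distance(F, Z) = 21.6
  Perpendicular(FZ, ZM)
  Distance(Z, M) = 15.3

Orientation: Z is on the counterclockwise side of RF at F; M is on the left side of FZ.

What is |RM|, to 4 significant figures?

32.47

R is at the origin; RF runs at 59.3° with length 45.7, so F = 45.7·(cos 59.3°, sin 59.3°) = (23.33, 39.30). ∠RFZ = 79.5°, so FZ runs at 59.3° + (180° − 79.5°) = 159.8° from the x-axis; with |FZ| = 21.6, Z = F + 21.6·(cos 159.8°, sin 159.8°) = (3.060, 46.75). FZ is perpendicular to ZM; with |ZM| = 15.3 on the left of FZ, M = Z + 15.3·(-0.3453, -0.9385) = (-2.223, 32.39). Then |RM| = |M − R| = 32.47.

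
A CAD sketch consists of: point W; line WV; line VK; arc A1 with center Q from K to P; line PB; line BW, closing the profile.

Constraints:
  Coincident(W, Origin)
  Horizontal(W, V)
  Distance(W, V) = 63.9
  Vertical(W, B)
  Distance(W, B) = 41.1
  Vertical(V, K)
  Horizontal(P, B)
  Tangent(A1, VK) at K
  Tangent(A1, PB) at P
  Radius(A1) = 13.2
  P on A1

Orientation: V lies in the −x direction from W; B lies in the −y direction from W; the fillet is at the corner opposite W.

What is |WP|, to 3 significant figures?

65.3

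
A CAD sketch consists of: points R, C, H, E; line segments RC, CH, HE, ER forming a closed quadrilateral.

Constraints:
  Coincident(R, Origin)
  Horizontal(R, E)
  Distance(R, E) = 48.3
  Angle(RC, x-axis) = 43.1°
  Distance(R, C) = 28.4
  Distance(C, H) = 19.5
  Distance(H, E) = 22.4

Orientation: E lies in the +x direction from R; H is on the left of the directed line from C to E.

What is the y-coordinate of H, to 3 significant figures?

20.9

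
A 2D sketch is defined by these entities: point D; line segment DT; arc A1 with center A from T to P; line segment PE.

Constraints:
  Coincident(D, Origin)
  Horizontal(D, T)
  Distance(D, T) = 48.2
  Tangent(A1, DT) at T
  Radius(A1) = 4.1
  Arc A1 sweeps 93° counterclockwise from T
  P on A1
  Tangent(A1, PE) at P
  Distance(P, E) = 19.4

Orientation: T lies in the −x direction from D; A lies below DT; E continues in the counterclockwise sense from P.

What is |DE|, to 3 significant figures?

56.5

D is at the origin; D and T share the same y with |DT| = 48.2 and T on the −x side, so T = (-48.2, 0.00). Tangency of A1 to DT means the radius AT is perpendicular to DT, so A = T + (0, -4.1) = (-48.2, -4.10). On A1, T sits at bearing 90° from A; a 93° counterclockwise sweep puts P at bearing 183°, so P = A + 4.1·(cos 183°, sin 183°) = (-52.3, -4.31). A1 meets PE tangentially, so AP is at right angles to PE, so PE runs along (−sin 183°, cos 183°); with |PE| = 19.4, E = (-51.3, -23.7). Then |DE| = |E − D| = 56.5.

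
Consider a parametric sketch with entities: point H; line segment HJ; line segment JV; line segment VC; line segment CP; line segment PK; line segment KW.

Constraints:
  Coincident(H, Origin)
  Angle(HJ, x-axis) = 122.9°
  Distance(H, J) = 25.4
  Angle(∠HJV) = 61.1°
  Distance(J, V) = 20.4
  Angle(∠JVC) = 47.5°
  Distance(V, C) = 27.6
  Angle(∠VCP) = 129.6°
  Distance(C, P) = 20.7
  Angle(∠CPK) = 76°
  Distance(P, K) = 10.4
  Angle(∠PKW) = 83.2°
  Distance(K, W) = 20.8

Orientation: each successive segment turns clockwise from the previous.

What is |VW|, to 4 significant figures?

24.72

∠CPK = 76.0° gives PK at 77.10° from the x-axis; with |PK| = 10.4, K = (-29.00, 10.89). ∠PKW = 83.2° gives KW at -19.70° from the x-axis; with |KW| = 20.8, W = (-9.420, 3.878). Then |VW| = |W − V| = 24.72.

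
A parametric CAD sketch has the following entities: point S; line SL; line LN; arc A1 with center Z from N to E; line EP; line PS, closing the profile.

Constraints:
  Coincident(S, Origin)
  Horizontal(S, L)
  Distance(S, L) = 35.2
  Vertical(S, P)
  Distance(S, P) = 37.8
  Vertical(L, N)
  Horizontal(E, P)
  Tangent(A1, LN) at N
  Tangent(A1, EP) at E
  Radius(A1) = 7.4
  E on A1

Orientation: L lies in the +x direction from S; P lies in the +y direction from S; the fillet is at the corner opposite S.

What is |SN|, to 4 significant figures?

46.51

The virtual corner opposite S is at (35.20, 37.80). Since A1 is tangent to LN there, ZN ⟂ LN and since A1 is tangent to EP there, ZE ⟂ EP, with radius 7.4, so the center Z sits 7.4 in from both sides at Z = (27.80, 30.40). That places the tangent points at N = (35.20, 30.40) on LN and E = (27.80, 37.80) on EP. Then |SN| = |N − S| = 46.51.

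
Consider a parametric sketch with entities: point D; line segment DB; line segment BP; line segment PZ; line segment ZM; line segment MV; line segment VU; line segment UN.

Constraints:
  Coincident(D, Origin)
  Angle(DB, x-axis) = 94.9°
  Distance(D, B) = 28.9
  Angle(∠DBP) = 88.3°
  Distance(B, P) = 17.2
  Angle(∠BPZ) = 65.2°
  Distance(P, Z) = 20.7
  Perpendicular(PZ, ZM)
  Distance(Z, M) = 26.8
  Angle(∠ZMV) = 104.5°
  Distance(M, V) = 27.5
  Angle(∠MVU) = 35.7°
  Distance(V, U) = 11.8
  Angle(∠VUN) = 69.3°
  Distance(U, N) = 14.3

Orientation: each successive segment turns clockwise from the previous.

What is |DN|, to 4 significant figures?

42.14

D is at the origin; DB runs at 94.9° with length 28.9, so B = (-2.469, 28.79). ∠DBP = 88.3° gives BP at 3.200° from the x-axis; with |BP| = 17.2, P = (14.70, 29.75). ∠BPZ = 65.2° gives PZ at -111.6° from the x-axis; with |PZ| = 20.7, Z = (7.084, 10.51). The perpendicularity gives ZM at right angles to PZ, so ZM runs at 158.4°; with |ZM| = 26.8, M = (-17.83, 20.37). ∠ZMV = 104.5° gives MV at 82.90° from the x-axis; with |MV| = 27.5, V = (-14.43, 47.66). ∠MVU = 35.7° gives VU at -61.40° from the x-axis; with |VU| = 11.8, U = (-8.786, 37.30). ∠VUN = 69.3° gives UN at -172.1° from the x-axis; with |UN| = 14.3, N = (-22.95, 35.34). Then |DN| = |N − D| = 42.14.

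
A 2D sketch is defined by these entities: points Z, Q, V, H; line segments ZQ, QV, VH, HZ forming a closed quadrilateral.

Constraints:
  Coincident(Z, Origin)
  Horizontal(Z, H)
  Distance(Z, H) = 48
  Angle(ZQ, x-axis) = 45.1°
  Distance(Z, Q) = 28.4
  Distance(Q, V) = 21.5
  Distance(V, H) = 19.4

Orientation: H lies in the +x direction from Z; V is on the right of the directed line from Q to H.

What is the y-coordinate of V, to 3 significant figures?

0.393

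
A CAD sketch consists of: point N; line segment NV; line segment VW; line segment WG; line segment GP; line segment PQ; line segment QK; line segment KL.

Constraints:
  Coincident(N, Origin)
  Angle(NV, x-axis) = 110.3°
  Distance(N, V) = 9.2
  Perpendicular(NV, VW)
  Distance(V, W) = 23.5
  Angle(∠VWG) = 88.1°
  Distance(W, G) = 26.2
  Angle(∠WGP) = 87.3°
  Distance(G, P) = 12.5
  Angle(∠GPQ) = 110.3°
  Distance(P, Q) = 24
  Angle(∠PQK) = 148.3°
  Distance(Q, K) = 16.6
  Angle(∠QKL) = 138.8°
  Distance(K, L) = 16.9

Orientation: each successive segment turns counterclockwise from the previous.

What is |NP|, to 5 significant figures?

18.945

N is at the origin; NV runs at 110.3° with length 9.2, so V = (-3.1918, 8.6286). The perpendicularity gives VW at right angles to NV, so VW runs at -159.70°; with |VW| = 23.5, W = (-25.232, 0.47559). ∠VWG = 88.1° gives WG at -67.800° from the x-axis; with |WG| = 26.2, G = (-15.333, -23.782). ∠WGP = 87.3° gives GP at 24.900° from the x-axis; with |GP| = 12.5, P = (-3.9947, -18.519). Then |NP| = |P − N| = 18.945.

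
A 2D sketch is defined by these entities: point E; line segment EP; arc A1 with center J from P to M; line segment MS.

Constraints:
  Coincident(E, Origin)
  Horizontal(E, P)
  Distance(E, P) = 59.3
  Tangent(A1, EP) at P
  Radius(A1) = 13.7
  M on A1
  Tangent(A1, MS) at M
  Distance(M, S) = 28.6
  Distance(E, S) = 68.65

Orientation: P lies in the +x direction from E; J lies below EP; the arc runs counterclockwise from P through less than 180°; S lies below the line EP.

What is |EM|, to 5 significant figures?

48.872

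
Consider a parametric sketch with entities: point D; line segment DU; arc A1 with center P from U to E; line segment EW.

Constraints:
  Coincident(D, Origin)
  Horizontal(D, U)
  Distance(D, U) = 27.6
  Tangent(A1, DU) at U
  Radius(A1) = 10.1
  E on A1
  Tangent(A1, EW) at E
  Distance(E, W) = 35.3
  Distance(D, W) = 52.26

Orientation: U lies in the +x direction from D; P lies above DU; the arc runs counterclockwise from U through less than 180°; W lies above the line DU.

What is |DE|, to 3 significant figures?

39.5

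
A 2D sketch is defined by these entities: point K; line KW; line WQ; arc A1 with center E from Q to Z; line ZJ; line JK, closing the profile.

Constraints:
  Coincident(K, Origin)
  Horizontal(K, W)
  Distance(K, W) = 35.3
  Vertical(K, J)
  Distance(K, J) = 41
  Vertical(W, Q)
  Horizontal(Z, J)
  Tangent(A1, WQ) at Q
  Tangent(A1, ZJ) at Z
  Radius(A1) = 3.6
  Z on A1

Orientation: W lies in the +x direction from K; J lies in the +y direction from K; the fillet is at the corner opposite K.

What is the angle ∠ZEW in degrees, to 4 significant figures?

174.5°

The virtual corner opposite K is at (35.30, 41.00). Tangency of A1 to WQ means the radius EQ is perpendicular to WQ and since A1 is tangent to ZJ there, EZ ⟂ ZJ, with radius 3.6, so the center E sits 3.6 in from both sides at E = (31.70, 37.40). That places the tangent points at Q = (35.30, 37.40) on WQ and Z = (31.70, 41.00) on ZJ. Then cos ∠ZEW = EZ·EW / (|EZ||EW|), giving 174.5°.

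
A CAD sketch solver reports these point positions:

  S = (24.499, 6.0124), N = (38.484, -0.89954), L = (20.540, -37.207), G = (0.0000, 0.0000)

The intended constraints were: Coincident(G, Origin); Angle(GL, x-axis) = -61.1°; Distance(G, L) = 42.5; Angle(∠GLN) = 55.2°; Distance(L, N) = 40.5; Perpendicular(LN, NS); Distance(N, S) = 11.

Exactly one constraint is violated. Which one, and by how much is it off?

Distance(N, S) = 11 — off by 4.60.

G = (0.00, 0.00) ✓; GL at -61.10° ✓; |GL| = 42.50 ✓; ∠GLN = 55.20° ✓; |LN| = 40.50 ✓; ∠(LN, NS) = 90.00° ✓; |NS| = 15.60 ✗.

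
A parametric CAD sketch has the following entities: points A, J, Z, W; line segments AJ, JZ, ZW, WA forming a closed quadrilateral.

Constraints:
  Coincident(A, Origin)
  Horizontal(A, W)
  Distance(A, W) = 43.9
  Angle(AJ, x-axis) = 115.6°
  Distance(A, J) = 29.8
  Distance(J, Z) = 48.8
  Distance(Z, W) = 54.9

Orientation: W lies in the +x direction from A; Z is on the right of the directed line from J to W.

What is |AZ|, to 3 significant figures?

22.5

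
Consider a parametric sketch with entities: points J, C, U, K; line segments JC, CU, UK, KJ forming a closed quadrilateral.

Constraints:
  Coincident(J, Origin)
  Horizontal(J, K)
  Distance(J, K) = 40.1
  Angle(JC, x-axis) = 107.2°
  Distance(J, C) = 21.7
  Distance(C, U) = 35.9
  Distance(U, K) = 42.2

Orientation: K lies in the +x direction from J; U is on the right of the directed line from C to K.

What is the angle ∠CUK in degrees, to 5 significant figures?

80.959°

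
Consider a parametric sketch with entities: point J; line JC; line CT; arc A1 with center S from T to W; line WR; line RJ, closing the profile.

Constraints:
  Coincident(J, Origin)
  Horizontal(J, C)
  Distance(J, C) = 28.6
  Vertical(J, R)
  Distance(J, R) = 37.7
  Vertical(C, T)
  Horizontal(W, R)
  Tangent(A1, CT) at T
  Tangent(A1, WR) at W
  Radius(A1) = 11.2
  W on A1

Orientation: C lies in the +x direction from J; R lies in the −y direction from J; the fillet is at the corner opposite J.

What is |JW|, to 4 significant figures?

41.52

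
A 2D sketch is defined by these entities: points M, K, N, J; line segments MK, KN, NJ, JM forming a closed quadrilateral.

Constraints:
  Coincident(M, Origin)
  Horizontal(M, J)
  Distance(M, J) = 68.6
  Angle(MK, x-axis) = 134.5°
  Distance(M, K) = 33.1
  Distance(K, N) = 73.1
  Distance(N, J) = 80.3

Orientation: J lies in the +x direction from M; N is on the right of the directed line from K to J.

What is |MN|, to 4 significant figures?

45.03

M is at the origin; MJ is horizontal with |MJ| = 68.6 and J in +x, so J = (68.6, 0). MK runs at 134.5° with |MK| = 33.1, so K = (-23.20, 23.61). N is determined by |KN| = 73.1 and |NJ| = 80.3 together: it lies at the intersection of circle(K, 73.1) and circle(J, 80.3). With |KJ| = 94.79, the foot of the radical line on KJ is 41.57 from K and the perpendicular offset is √(73.1² − 41.57²) = 60.13. Taking the right-of-KJ solution: N = (2.081, -44.98).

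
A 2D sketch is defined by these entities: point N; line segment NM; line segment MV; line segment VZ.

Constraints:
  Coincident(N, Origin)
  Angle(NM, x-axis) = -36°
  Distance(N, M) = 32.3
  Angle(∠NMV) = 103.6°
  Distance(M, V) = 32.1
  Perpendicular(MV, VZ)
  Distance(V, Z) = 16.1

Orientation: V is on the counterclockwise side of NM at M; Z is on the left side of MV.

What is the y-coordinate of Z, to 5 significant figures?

14.080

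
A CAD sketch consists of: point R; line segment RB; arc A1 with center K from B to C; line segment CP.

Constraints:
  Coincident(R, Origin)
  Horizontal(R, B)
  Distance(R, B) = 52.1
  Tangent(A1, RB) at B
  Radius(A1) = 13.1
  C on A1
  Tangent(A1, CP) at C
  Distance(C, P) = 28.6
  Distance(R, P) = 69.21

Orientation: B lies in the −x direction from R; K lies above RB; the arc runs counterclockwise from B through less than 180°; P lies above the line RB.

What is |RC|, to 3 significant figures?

44.5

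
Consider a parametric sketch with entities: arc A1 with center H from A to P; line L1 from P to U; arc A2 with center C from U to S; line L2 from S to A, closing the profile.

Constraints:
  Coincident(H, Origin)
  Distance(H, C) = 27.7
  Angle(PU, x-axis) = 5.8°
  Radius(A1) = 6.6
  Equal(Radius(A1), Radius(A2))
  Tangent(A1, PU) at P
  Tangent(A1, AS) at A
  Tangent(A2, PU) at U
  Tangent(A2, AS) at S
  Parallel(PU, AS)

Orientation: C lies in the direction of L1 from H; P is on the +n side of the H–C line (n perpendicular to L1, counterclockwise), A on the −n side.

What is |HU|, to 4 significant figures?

28.48

Tangency of A1 to both parallel lines with radius 6.6 puts P and A at H ± 6.6·n: P = (-0.6670, 6.566), A = (0.6670, -6.566). Equal radii place U and S the same way about C: U = C + 6.6·n = (26.89, 9.365), S = C − 6.6·n = (28.23, -3.767). Then |HU| = |U − H| = 28.48.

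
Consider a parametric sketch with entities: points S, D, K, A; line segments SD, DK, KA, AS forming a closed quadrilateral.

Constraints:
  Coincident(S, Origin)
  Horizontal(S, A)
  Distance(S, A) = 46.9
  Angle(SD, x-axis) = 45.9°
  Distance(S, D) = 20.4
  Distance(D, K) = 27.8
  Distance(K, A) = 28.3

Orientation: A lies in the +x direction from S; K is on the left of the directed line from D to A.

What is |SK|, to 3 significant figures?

47.5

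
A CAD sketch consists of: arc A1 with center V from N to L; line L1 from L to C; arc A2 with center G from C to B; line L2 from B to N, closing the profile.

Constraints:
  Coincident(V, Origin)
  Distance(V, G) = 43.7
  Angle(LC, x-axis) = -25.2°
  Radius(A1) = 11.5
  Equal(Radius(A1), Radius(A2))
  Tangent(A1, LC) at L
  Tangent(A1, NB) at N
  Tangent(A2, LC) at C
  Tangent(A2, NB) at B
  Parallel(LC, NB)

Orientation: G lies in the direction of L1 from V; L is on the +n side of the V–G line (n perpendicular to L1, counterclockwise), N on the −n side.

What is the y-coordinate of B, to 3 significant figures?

-29.0

Tangency of A1 to both parallel lines with radius 11.5 puts L and N at V ± 11.5·n: L = (4.90, 10.4), N = (-4.90, -10.4). Equal radii place C and B the same way about G: C = G + 11.5·n = (44.4, -8.20), B = G − 11.5·n = (34.6, -29.0). So B.y = -29.0.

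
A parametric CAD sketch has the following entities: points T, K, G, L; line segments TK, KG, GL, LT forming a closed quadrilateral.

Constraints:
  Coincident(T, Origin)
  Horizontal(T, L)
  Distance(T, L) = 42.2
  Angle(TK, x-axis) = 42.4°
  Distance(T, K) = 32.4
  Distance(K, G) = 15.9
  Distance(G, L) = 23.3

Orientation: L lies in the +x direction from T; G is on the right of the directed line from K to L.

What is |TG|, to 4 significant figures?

20.86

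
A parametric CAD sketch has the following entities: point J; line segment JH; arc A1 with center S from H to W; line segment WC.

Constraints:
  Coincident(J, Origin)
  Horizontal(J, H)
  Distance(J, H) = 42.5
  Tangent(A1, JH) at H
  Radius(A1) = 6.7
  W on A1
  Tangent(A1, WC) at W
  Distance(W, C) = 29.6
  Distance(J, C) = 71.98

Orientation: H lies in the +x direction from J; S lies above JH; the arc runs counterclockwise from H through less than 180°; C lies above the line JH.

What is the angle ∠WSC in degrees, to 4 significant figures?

77.25°

J is at the origin; JH is horizontal with |JH| = 42.5 and H on the +x side, so H = (42.50, 0.000). Tangency of A1 to JH means the radius SH is perpendicular to JH, so S = H + (0, 6.7) = (42.50, 6.700). Since SW ⟂ WC (tangency), |SC| = √(6.7² + 29.6²) = 30.35 regardless of where W sits on A1. So C lies on both circle(J, 71.98) and circle(S, 30.35); the above-JH intersection is C = (68.33, 22.64). W is the foot of the tangent from C: W = (47.19, 1.915).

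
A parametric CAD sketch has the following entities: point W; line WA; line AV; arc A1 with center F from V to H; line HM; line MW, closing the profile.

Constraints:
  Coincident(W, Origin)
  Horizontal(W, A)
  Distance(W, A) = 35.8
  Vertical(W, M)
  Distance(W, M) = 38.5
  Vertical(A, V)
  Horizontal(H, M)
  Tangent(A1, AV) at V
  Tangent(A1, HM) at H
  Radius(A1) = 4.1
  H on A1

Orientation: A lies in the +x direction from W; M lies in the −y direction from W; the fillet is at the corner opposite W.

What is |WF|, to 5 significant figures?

46.779

W and M share the same x with |WM| = 38.5 and M on the −y side, so M = (0.0000, -38.500). The virtual corner opposite W is at (35.800, -38.500). Since A1 is tangent to AV there, FV ⟂ AV and tangency of A1 to HM means the radius FH is perpendicular to HM, with radius 4.1, so the center F sits 4.1 in from both sides at F = (31.700, -34.400). Then |WF| = |F − W| = 46.779.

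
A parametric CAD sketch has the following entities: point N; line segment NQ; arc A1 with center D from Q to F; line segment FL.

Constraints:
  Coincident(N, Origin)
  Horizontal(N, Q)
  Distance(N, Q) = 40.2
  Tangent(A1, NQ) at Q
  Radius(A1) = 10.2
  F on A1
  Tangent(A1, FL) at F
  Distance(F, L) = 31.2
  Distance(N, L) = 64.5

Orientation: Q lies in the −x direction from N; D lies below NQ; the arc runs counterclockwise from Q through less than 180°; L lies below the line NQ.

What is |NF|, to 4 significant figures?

51.50

Checks: |DF| = 10.20 ✓; ∠(DF, FL) = 90.00° ✓; |FL| = 31.20 ✓; |NL| = 64.50 ✓.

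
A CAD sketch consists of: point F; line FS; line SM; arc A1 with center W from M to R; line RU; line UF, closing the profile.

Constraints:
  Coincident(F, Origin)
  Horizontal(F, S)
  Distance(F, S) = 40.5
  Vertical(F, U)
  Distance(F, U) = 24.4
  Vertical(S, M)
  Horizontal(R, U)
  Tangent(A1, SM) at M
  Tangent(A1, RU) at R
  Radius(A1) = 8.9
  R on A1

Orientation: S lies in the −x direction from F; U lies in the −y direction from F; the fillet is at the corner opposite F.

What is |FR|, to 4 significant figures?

39.92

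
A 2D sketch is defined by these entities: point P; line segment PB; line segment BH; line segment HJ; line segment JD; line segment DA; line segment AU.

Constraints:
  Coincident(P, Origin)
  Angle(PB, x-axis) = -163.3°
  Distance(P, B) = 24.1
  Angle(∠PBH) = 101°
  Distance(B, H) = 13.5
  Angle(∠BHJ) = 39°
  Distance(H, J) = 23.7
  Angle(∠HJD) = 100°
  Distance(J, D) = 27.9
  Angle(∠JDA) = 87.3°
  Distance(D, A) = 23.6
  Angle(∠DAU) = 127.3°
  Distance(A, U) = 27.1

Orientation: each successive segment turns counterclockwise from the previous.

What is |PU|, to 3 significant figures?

46.5

P is at the origin; PB runs at -163.3° with length 24.1, so B = (-23.1, -6.93). ∠PBH = 101.0° gives BH at -84.3° from the x-axis; with |BH| = 13.5, H = (-21.7, -20.4). ∠BHJ = 39.0° gives HJ at 56.7° from the x-axis; with |HJ| = 23.7, J = (-8.73, -0.550). ∠HJD = 100.0° gives JD at 137° from the x-axis; with |JD| = 27.9, D = (-29.0, 18.6). ∠JDA = 87.3° gives DA at -131° from the x-axis; with |DA| = 23.6, A = (-44.4, 0.666). ∠DAU = 127.3° gives AU at -77.9° from the x-axis; with |AU| = 27.1, U = (-38.7, -25.8). Then |PU| = |U − P| = 46.5.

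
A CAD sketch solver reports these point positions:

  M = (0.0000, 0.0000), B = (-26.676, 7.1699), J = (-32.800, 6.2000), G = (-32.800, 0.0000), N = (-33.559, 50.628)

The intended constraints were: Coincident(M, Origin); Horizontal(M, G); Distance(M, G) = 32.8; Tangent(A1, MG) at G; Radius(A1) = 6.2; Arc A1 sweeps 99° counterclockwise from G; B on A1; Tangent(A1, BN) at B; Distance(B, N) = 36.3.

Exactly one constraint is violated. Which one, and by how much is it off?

Distance(B, N) = 36.3 — off by 7.70.

M = (0.00, 0.00) ✓; M.y = 0.00, G.y = 0.00 ✓; |MG| = 32.80 ✓; ∠(JG, GM) = 90.00° ✓; |JG| = 6.200 ✓; bearing(J→B) − bearing(J→G) = 99.00° ✓; |JB| = 6.200 ✓; ∠(JB, BN) = 90.00° ✓; |BN| = 44.00 ✗.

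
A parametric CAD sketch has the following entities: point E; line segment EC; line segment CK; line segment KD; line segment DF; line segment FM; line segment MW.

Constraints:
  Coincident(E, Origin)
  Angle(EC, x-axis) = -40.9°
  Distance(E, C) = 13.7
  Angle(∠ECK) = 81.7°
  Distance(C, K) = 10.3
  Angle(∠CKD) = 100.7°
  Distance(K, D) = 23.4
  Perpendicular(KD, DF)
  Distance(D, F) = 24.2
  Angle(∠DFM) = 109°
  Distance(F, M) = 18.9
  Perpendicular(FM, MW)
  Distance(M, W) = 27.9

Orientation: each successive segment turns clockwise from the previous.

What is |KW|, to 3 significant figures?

5.33

E is at the origin; EC runs at -40.9° with length 13.7, so C = (10.4, -8.97). ∠ECK = 81.7° gives CK at -139° from the x-axis; with |CK| = 10.3, K = (2.56, -15.7). ∠CKD = 100.7° gives KD at 142° from the x-axis; with |KD| = 23.4, D = (-15.8, -1.13). KD is perpendicular to DF, so DF runs at 51.5°; with |DF| = 24.2, F = (-0.690, 17.8). ∠DFM = 109.0° gives FM at -19.5° from the x-axis; with |FM| = 18.9, M = (17.1, 11.5). FM is perpendicular to MW, so MW runs at -110°; with |MW| = 27.9, W = (7.81, -14.8). Then |KW| = |W − K| = 5.33.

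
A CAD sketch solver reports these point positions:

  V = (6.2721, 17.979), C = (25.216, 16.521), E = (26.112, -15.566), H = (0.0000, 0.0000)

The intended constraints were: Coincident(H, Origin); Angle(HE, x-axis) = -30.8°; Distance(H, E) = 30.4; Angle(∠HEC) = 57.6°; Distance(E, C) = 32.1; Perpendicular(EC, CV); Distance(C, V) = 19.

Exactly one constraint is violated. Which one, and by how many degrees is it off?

Perpendicular(EC, CV) — off by 6.00°.

H = (0.00, 0.00) ✓; HE at -30.80° ✓; |HE| = 30.40 ✓; ∠HEC = 57.60° ✓; |EC| = 32.10 ✓; ∠(EC, CV) = 84.00° ✗; |CV| = 19.00 ✓.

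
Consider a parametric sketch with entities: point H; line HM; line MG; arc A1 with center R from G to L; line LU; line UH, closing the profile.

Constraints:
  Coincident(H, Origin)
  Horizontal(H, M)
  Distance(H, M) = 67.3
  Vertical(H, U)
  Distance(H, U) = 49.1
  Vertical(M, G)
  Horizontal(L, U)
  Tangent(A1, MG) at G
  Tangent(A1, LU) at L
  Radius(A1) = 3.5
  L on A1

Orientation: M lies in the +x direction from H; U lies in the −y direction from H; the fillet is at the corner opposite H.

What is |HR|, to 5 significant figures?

78.421

H is at the origin; HM is horizontal with |HM| = 67.3 and M on the +x side, so M = (67.300, 0.0000). HU is vertical with |HU| = 49.1 and U on the −y side, so U = (0.0000, -49.100). The virtual corner opposite H is at (67.300, -49.100). The tangent condition forces RG to be normal to MG and the tangent condition forces RL to be normal to LU, with radius 3.5, so the center R sits 3.5 in from both sides at R = (63.800, -45.600). Then |HR| = |R − H| = 78.421.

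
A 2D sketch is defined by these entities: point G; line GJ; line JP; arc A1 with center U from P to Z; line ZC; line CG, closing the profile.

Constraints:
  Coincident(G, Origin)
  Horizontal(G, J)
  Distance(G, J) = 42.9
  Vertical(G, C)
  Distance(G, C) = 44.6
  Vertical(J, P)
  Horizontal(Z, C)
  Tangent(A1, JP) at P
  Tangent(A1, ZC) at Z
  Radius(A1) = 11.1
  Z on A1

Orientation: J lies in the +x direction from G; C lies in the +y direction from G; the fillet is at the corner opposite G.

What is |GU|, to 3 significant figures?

46.2

G is at the origin; GJ is horizontal with |GJ| = 42.9 and J on the +x side, so J = (42.9, 0.00). G and C share the same x with |GC| = 44.6 and C on the +y side, so C = (0.00, 44.6). The virtual corner opposite G is at (42.9, 44.6). Tangency of A1 to JP means the radius UP is perpendicular to JP and tangency of A1 to ZC means the radius UZ is perpendicular to ZC, with radius 11.1, so the center U sits 11.1 in from both sides at U = (31.8, 33.5). Then |GU| = |U − G| = 46.2.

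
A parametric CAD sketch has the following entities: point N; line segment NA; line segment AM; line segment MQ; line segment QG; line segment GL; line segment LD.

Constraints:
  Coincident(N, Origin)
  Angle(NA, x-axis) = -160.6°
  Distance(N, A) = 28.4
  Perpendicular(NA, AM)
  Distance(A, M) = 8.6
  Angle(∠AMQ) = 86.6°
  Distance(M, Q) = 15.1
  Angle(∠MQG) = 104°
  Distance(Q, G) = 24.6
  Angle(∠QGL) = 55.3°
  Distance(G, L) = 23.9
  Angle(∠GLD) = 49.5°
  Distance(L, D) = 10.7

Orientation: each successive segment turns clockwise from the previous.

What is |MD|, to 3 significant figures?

13.1

∠QGL = 55.3° gives GL at 175° from the x-axis; with |GL| = 23.9, L = (-26.6, -16.5). ∠GLD = 49.5° gives LD at 44.8° from the x-axis; with |LD| = 10.7, D = (-19.1, -8.97). Then |MD| = |D − M| = 13.1.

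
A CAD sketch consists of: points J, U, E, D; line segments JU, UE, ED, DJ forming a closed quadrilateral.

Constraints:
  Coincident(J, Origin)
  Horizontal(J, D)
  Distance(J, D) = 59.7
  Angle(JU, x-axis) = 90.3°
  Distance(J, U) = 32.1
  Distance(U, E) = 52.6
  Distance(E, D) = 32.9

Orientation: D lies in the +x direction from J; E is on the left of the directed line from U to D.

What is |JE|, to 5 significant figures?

61.471

Checks: |UE| = 52.60 ✓; |ED| = 32.90 ✓.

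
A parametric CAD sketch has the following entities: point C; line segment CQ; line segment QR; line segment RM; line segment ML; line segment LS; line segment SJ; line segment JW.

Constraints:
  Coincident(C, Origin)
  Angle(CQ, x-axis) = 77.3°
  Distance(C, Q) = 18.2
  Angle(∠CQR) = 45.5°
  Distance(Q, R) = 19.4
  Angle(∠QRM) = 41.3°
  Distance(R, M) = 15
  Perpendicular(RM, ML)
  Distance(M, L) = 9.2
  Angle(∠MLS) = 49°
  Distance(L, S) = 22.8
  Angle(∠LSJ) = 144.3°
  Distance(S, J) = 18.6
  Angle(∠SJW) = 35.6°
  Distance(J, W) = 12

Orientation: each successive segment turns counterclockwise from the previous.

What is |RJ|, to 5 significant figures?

24.725

C is at the origin; CQ runs at 77.3° with length 18.2, so Q = (4.0012, 17.755). ∠CQR = 45.5° gives QR at -148.20° from the x-axis; with |QR| = 19.4, R = (-12.487, 7.5318). ∠QRM = 41.3° gives RM at -9.5000° from the x-axis; with |RM| = 15.0, M = (2.3076, 5.0561). RM is perpendicular to ML, so ML runs at 80.500°; with |ML| = 9.2, L = (3.8260, 14.130). ∠MLS = 49.0° gives LS at -148.50° from the x-axis; with |LS| = 22.8, S = (-15.614, 2.2169). ∠LSJ = 144.3° gives SJ at -112.80° from the x-axis; with |SJ| = 18.6, J = (-22.822, -14.930). Then |RJ| = |J − R| = 24.725.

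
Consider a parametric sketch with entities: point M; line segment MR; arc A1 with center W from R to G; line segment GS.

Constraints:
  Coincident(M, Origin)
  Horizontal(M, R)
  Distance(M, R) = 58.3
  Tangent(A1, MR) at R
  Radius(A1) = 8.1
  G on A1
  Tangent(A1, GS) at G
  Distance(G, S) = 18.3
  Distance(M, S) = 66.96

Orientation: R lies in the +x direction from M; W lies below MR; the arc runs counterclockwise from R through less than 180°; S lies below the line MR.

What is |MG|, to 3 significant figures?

52.8

Checks: |WG| = 8.100 ✓; ∠(WG, GS) = 90.00° ✓; |GS| = 18.30 ✓; |MS| = 66.96 ✓.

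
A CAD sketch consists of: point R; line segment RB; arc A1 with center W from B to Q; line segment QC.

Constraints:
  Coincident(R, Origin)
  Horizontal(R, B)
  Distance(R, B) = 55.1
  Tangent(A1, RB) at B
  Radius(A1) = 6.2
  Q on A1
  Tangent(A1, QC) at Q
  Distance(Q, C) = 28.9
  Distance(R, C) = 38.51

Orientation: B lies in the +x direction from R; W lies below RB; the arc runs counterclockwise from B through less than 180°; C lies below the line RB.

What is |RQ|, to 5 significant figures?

50.610

R is at the origin; RB is horizontal with |RB| = 55.1 and B on the +x side, so B = (55.100, 0.0000). Since A1 is tangent to RB there, WB ⟂ RB, so W = B + (0, -6.2) = (55.100, -6.2000). Since WQ ⟂ QC (tangency), |WC| = √(6.2² + 28.9²) = 29.558 regardless of where Q sits on A1. So C lies on both circle(R, 38.51) and circle(W, 29.558); the below-RB intersection is C = (30.832, -23.074). Q is the foot of the tangent from C: Q = (50.572, -1.9653).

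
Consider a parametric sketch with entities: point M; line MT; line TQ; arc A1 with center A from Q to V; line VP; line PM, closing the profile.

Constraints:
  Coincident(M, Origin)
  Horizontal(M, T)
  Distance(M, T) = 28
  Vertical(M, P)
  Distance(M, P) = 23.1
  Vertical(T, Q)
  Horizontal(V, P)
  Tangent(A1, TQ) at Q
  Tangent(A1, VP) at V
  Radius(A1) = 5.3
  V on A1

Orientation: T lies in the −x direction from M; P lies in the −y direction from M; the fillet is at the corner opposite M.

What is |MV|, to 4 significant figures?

32.39

M is at the origin; M and T share the same y with |MT| = 28.0 and T on the −x side, so T = (-28.00, 0.000). M and P share the same x with |MP| = 23.1 and P on the −y side, so P = (0.000, -23.10). The virtual corner opposite M is at (-28.00, -23.10). Since A1 is tangent to TQ there, AQ ⟂ TQ and the tangent condition forces AV to be normal to VP, with radius 5.3, so the center A sits 5.3 in from both sides at A = (-22.70, -17.80). That places the tangent points at Q = (-28.00, -17.80) on TQ and V = (-22.70, -23.10) on VP. Then |MV| = |V − M| = 32.39.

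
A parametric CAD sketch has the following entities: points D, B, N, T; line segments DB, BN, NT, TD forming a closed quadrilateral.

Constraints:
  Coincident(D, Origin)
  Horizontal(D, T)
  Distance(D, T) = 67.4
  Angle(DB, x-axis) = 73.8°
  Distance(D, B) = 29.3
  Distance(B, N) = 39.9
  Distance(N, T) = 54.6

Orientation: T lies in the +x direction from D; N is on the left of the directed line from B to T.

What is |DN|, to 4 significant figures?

64.50

D is at the origin; DT is horizontal with |DT| = 67.4 and T in +x, so T = (67.4, 0). DB runs at 73.8° with |DB| = 29.3, so B = (8.174, 28.14). N is determined by |BN| = 39.9 and |NT| = 54.6 together: it lies at the intersection of circle(B, 39.9) and circle(T, 54.6). With |BT| = 65.57, the foot of the radical line on BT is 22.19 from B and the perpendicular offset is √(39.9² − 22.19²) = 33.16. Taking the left-of-BT solution: N = (42.45, 48.57).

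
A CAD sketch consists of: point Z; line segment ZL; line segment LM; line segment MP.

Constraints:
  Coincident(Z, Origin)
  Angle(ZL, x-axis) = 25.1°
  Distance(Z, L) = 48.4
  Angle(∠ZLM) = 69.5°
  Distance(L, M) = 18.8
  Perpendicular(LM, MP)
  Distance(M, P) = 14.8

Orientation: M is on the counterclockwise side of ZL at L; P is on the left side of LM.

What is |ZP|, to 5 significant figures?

30.591

Z is at the origin; ZL runs at 25.1° with length 48.4, so L = 48.4·(cos 25.1°, sin 25.1°) = (43.830, 20.531). ∠ZLM = 69.5°, so LM runs at 25.1° + (180° − 69.5°) = 135.60° from the x-axis; with |LM| = 18.8, M = L + 18.8·(cos 135.60°, sin 135.60°) = (30.397, 33.685). The perpendicularity gives MP at right angles to LM; with |MP| = 14.8 on the left of LM, P = M + 14.8·(-0.69966, -0.71447) = (20.042, 23.111). Then |ZP| = |P − Z| = 30.591.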